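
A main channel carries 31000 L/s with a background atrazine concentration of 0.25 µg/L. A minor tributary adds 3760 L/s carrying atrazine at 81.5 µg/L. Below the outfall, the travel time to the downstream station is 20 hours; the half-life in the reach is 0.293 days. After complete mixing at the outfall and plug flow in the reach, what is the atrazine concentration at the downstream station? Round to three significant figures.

Mass balance: C = (31000·0.2500 + 3760·81.50) / 34760 = 314200/34760 = 9.039 µg/L.
Half-life 0.293 d → k = ln 2 / 0.293 = 2.366 d⁻¹.
Decay over the reach: 9.039·exp(−kt) = 9.039·0.1393 = 1.259 µg/L.

1.26 µg/L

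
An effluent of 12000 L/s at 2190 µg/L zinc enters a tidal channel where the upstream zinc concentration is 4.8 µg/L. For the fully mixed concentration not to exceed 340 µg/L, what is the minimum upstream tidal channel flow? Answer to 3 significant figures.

66200 L/s

Set C_mix = 340: (Q·4.800 + 12000·2190) / (Q + 12000) = 340
→ Q = 12000·(2190 − 340)/(340 − 4.800) = 66230 L/s.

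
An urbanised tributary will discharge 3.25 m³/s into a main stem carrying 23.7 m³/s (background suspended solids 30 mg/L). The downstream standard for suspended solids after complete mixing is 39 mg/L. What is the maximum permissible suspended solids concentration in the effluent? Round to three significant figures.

105 mg/L

At the limit, (Qr·Cr + Qe·Cₑ)/(Qr + Qe) = 39:
Cₑ = (26.95·39 − 23.70·30.00) / 3.250 = 104.6 mg/L.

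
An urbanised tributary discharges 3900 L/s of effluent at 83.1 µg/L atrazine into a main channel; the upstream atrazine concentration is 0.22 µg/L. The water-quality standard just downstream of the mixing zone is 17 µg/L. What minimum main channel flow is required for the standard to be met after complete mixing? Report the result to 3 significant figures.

15400 L/s

Set C_mix = 17: (Q·0.2200 + 3900·83.10) / (Q + 3900) = 17
→ Q = 3900·(83.10 − 17)/(17 − 0.2200) = 15360 L/s.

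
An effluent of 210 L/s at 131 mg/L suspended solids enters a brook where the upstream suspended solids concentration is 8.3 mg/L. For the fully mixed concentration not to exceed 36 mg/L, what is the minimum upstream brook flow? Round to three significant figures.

720 L/s

Set C_mix = 36: (Q·8.300 + 210.0·131.0) / (Q + 210.0) = 36
→ Q = 210.0·(131.0 − 36)/(36 − 8.300) = 720.2 L/s.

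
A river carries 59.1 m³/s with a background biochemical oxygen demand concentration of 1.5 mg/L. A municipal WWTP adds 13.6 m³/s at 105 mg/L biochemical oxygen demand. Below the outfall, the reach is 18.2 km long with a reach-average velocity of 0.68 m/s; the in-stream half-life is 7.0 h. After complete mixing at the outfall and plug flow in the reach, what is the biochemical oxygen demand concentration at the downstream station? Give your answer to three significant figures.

Flow-weighted average: C = (59.10·1.500 + 13.60·105.0) / 72.70 = 1517/72.70 = 20.86 mg/L.
Travel time t = 18.2·1000 / 0.68 = 26760 s = 7.435 h.
Half-life 7.0 h → k = ln 2 / 7.0 = 0.09902 h⁻¹ = 2.377 d⁻¹.
After decay, C = 20.86 × e^(−kt) = 20.86 × 0.4789 = 9.991 mg/L.

9.99 mg/L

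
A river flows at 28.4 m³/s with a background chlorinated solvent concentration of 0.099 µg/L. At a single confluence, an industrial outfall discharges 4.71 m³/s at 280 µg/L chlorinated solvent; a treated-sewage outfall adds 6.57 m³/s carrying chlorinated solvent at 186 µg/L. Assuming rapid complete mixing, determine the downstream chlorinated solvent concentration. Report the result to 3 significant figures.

Conservation of mass: C = (28.40·0.09900 + 4.710·280.0 + 6.570·186.0) / 39.68 = 2544/39.68 = 64.10 µg/L.

64.1 µg/L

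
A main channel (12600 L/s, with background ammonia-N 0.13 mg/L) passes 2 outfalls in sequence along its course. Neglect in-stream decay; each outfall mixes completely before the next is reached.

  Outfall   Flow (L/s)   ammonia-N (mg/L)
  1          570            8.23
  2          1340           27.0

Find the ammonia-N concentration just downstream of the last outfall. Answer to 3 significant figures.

Below outfall 1: Q → 13170 L/s, C = (12600·0.1300 + 570.0·8.230)/13170 = 0.4806 mg/L.
Below outfall 2: Q → 14510 L/s, C = (13170·0.4806 + 1340·27.00)/14510 = 2.930 mg/L.

2.93 mg/L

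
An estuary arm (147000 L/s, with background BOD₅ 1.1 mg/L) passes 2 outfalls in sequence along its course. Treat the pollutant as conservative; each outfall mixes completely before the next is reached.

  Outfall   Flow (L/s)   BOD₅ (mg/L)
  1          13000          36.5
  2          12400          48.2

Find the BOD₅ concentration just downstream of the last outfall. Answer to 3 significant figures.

7.16 mg/L

Outfall 1: combined Q = 160000 L/s; C = (147000·1.100 + 13000·36.50)/160000 = 3.976 mg/L.
Outfall 2: combined Q = 172400 L/s; C = (160000·3.976 + 12400·48.20)/172400 = 7.157 mg/L.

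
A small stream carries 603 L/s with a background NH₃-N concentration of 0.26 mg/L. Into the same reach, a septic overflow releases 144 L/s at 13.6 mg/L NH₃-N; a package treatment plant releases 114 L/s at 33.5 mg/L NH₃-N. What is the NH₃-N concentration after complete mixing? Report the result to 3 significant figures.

6.89 mg/L

Flow-weighted average: C = (603.0·0.2600 + 144.0·13.60 + 114.0·33.50) / 861.0 = 5934/861.0 = 6.892 mg/L.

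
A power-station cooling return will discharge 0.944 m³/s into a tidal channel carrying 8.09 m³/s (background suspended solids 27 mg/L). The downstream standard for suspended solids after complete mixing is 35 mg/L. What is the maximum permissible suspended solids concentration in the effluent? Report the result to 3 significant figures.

104 mg/L

At the limit, (Qr·Cr + Qe·Cₑ)/(Qr + Qe) = 35:
Cₑ = (9.034·35 − 8.090·27.00) / 0.9440 = 103.6 mg/L.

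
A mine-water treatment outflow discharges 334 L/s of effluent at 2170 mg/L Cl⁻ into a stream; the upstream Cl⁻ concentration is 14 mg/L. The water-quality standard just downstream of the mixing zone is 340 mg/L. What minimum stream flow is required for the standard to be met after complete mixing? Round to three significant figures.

1870 L/s

Set C_mix = 340: (Q·14.00 + 334.0·2170) / (Q + 334.0) = 340
→ Q = 334.0·(2170 − 340)/(340 − 14.00) = 1875 L/s.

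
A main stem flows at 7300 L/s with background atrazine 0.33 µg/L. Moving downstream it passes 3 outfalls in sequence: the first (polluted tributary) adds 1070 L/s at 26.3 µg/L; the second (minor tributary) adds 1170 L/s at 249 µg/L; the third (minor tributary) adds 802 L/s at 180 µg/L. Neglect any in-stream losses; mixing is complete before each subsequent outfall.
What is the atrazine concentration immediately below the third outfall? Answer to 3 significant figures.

45.1 µg/L

Below outfall 1: Q → 8370 L/s, C = (7300·0.3300 + 1070·26.30)/8370 = 3.650 µg/L.
Below outfall 2: Q → 9540 L/s, C = (8370·3.650 + 1170·249.0)/9540 = 33.74 µg/L.
Below outfall 3: Q → 10340 L/s, C = (9540·33.74 + 802.0·180.0)/10340 = 45.08 µg/L.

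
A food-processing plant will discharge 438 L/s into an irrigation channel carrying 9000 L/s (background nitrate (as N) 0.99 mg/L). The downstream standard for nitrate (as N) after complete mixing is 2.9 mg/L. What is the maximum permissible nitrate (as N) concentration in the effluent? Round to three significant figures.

42.1 mg/L

At the limit, (Qr·Cr + Qe·Cₑ)/(Qr + Qe) = 2.9:
Cₑ = (9438·2.9 − 9000·0.9900) / 438.0 = 42.15 mg/L.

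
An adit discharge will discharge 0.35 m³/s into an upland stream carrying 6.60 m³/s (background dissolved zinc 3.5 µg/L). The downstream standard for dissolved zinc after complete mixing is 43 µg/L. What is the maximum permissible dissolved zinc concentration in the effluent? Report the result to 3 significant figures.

At the limit, (Qr·Cr + Qe·Cₑ)/(Qr + Qe) = 43:
Cₑ = (6.950·43 − 6.600·3.500) / 0.3500 = 787.9 µg/L.

788 µg/L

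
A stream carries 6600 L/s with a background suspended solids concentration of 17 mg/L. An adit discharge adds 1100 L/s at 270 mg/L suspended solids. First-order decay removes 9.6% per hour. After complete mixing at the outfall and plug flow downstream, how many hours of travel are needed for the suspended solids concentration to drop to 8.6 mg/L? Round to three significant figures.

18.0 h

Conservation of mass: C = (6600·17.00 + 1100·270.0) / 7700 = 409200/7700 = 53.14 mg/L.
9.6%/h lost → k = −ln(1 − 0.096) = 0.1009 h⁻¹.
53.14·exp(−k·t) = 8.6 → t = ln(53.14/8.6)/k = 64960 s = 18.05 h.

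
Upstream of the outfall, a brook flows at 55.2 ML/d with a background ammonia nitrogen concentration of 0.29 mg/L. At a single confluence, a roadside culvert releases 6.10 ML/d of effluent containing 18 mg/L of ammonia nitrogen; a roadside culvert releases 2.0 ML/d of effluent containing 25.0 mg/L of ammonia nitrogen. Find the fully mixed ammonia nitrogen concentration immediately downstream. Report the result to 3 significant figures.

Mass balance: C = (55.20·0.2900 + 6.100·18.00 + 2.000·25.00) / 63.30 = 175.8/63.30 = 2.777 mg/L.

2.78 mg/L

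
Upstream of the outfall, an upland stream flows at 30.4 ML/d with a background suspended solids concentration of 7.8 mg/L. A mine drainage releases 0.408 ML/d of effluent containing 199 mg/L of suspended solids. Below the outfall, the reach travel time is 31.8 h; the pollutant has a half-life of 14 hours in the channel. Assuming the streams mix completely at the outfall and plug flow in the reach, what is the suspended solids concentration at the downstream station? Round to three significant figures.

Flow-weighted average: C = (30.40·7.800 + 0.4080·199.0) / 30.81 = 318.3/30.81 = 10.33 mg/L.
Half-life 14 h → k = ln 2 / 14 = 0.04951 h⁻¹ = 1.188 d⁻¹.
First-order decay: C = 10.33·exp(−k·t) = 10.33·0.2071 = 2.140 mg/L.

2.14 mg/L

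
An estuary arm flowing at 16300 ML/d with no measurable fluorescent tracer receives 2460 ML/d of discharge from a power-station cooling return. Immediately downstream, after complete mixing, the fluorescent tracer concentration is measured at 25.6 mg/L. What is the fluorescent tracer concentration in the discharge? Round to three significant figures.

Mass balance: 16300·0 + 2460·Cₑ = 18760·25.60
→ Cₑ = (18760·25.60 − 16300·0) / 2460 = 195.2 mg/L.

195 mg/L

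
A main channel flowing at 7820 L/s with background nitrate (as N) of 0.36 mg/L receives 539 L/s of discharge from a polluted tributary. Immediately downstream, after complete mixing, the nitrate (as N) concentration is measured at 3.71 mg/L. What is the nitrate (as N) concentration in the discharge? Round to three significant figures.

52.3 mg/L

Mass balance: 7820·0.3600 + 539.0·Cₑ = 8359·3.710
→ Cₑ = (8359·3.710 − 7820·0.3600) / 539.0 = 52.31 mg/L.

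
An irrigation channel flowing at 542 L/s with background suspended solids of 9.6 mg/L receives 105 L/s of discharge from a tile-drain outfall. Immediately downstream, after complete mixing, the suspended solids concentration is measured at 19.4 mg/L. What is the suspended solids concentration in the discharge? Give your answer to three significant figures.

70.0 mg/L

Mass balance: 542.0·9.600 + 105.0·Cₑ = 647.0·19.40
→ Cₑ = (647.0·19.40 − 542.0·9.600) / 105.0 = 69.99 mg/L.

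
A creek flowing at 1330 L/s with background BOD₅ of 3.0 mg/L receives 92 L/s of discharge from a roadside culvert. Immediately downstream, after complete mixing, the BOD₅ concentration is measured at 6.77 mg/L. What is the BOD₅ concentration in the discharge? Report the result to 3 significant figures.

Mass balance: 1330·3.000 + 92.00·Cₑ = 1422·6.770
→ Cₑ = (1422·6.770 − 1330·3.000) / 92.00 = 61.27 mg/L.

61.3 mg/L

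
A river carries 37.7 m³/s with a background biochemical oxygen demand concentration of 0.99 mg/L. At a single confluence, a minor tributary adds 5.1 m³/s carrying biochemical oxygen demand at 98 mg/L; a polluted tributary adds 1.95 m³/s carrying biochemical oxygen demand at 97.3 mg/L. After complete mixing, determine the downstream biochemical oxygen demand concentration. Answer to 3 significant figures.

After mixing, C = (37.70·0.9900 + 5.100·98.00 + 1.950·97.30) / 44.75 = 726.9/44.75 = 16.24 mg/L.

16.2 mg/L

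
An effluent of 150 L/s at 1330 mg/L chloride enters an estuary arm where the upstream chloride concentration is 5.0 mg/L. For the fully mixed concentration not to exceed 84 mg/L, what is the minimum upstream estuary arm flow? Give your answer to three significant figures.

2370 L/s

Set C_mix = 84: (Q·5.000 + 150.0·1330) / (Q + 150.0) = 84
→ Q = 150.0·(1330 − 84)/(84 − 5.000) = 2366 L/s.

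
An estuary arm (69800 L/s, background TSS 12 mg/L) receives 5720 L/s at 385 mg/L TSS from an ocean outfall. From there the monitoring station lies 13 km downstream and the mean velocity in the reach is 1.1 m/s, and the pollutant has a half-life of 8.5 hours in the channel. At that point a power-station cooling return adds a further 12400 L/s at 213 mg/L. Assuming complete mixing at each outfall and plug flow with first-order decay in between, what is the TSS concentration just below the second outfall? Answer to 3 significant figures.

Conservation of mass: C = (69800·12.00 + 5720·385.0) / 75520 = 3040000/75520 = 40.25 mg/L; combined flow 75520 L/s.
Travel time t = 13·1000 / 1.1 = 11820 s = 3.283 h.
Half-life 8.5 h → k = ln 2 / 8.5 = 0.08155 h⁻¹ = 1.957 d⁻¹.
After decay, C = 40.25 × e^(−kt) = 40.25 × 0.7651 = 30.80 mg/L.
Second outfall: C = (75520·30.80 + 12400·213.0)/87920 = 56.50 mg/L.

56.5 mg/L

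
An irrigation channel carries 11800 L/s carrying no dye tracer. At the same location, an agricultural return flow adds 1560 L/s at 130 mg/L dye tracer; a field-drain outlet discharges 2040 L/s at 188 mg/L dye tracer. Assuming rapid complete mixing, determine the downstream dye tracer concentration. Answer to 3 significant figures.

38.1 mg/L

Mixed concentration C = ΣQC/ΣQ = (11800·0 + 1560·130.0 + 2040·188.0) / 15400 = 586300/15400 = 38.07 mg/L.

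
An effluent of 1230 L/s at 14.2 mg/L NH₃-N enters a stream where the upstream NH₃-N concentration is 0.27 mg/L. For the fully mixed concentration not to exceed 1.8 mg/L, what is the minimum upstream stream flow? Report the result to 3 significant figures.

Set C_mix = 1.8: (Q·0.2700 + 1230·14.20) / (Q + 1230) = 1.8
→ Q = 1230·(14.20 − 1.8)/(1.8 − 0.2700) = 9969 L/s.

9970 L/s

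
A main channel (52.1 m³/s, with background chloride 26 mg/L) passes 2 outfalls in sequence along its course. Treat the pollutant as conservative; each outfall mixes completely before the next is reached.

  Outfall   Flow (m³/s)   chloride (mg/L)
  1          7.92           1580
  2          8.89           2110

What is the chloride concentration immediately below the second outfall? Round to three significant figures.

473 mg/L

After outfall 1: Q = 52.10 + 7.920 = 60.02 m³/s; C = (52.10·26.00 + 7.920·1580)/60.02 = 231.1 mg/L.
After outfall 2: Q = 60.02 + 8.890 = 68.91 m³/s; C = (60.02·231.1 + 8.890·2110)/68.91 = 473.5 mg/L.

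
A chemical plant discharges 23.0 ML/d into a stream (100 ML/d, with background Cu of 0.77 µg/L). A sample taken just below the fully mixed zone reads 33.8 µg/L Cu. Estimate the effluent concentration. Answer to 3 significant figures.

177 µg/L

Mass balance: 100.0·0.7700 + 23.00·Cₑ = 123.0·33.80
→ Cₑ = (123.0·33.80 − 100.0·0.7700) / 23.00 = 177.4 µg/L.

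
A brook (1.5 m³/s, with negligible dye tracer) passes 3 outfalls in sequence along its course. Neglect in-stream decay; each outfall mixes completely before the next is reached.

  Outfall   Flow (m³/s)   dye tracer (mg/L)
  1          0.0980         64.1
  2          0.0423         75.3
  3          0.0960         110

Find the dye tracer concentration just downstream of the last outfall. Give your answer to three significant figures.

11.5 mg/L

After outfall 1: Q = 1.500 + 0.09800 = 1.598 m³/s; C = (1.500·0 + 0.09800·64.10)/1.598 = 3.931 mg/L.
After outfall 2: Q = 1.598 + 0.04230 = 1.640 m³/s; C = (1.598·3.931 + 0.04230·75.30)/1.640 = 5.771 mg/L.
After outfall 3: Q = 1.640 + 0.09600 = 1.736 m³/s; C = (1.640·5.771 + 0.09600·110.0)/1.736 = 11.53 mg/L.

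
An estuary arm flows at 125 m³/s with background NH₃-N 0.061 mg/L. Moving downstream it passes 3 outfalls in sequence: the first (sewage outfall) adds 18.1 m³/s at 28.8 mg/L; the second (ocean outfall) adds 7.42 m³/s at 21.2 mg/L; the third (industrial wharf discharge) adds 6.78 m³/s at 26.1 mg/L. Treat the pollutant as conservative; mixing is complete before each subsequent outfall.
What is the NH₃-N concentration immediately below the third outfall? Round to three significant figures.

After outfall 1: Q = 125.0 + 18.10 = 143.1 m³/s; C = (125.0·0.06100 + 18.10·28.80)/143.1 = 3.696 mg/L.
After outfall 2: Q = 143.1 + 7.420 = 150.5 m³/s; C = (143.1·3.696 + 7.420·21.20)/150.5 = 4.559 mg/L.
After outfall 3: Q = 150.5 + 6.780 = 157.3 m³/s; C = (150.5·4.559 + 6.780·26.10)/157.3 = 5.487 mg/L.

5.49 mg/L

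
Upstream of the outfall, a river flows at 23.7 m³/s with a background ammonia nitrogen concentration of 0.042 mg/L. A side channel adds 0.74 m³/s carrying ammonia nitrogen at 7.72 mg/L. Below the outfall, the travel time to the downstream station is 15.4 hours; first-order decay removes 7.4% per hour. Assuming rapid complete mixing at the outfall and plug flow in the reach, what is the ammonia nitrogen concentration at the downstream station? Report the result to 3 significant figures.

Mass balance: C = (23.70·0.04200 + 0.7400·7.720) / 24.44 = 6.708/24.44 = 0.2745 mg/L.
7.4%/h lost → k = −ln(1 − 0.074) = 0.07688 h⁻¹.
Decay over the reach: 0.2745·exp(−kt) = 0.2745·0.3061 = 0.08401 mg/L.

0.0840 mg/L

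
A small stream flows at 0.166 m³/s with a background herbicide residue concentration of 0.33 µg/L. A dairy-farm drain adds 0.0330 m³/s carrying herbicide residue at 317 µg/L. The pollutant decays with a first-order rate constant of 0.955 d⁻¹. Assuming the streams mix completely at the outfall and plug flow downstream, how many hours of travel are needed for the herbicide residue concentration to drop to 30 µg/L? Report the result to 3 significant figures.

After mixing, C = (0.1660·0.3300 + 0.03300·317.0) / 0.1990 = 10.52/0.1990 = 52.84 µg/L.
52.84·exp(−k·t) = 30 → t = ln(52.84/30)/k = 51220 s = 14.23 h.

14.2 h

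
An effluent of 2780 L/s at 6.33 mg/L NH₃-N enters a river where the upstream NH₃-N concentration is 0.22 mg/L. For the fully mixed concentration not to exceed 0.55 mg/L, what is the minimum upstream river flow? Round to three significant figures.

48700 L/s

Set C_mix = 0.55: (Q·0.2200 + 2780·6.330) / (Q + 2780) = 0.55
→ Q = 2780·(6.330 − 0.55)/(0.55 − 0.2200) = 48690 L/s.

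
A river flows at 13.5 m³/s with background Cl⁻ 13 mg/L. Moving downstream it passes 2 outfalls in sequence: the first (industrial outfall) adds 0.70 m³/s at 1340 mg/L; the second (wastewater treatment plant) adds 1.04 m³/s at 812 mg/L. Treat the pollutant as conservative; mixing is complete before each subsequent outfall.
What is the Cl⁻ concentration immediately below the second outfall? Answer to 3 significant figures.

128 mg/L

Below outfall 1: Q → 14.20 m³/s, C = (13.50·13.00 + 0.7000·1340)/14.20 = 78.42 mg/L.
Below outfall 2: Q → 15.24 m³/s, C = (14.20·78.42 + 1.040·812.0)/15.24 = 128.5 mg/L.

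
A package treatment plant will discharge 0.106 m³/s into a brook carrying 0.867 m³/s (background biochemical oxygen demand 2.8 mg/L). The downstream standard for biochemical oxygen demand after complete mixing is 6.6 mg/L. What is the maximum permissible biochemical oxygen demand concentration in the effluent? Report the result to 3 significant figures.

37.7 mg/L

At the limit, (Qr·Cr + Qe·Cₑ)/(Qr + Qe) = 6.6:
Cₑ = (0.9730·6.6 − 0.8670·2.800) / 0.1060 = 37.68 mg/L.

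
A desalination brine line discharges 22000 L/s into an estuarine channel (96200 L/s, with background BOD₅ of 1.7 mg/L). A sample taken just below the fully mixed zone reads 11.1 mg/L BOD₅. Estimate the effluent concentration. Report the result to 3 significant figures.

Mass balance: 96200·1.700 + 22000·Cₑ = 118200·11.10
→ Cₑ = (118200·11.10 − 96200·1.700) / 22000 = 52.20 mg/L.

52.2 mg/L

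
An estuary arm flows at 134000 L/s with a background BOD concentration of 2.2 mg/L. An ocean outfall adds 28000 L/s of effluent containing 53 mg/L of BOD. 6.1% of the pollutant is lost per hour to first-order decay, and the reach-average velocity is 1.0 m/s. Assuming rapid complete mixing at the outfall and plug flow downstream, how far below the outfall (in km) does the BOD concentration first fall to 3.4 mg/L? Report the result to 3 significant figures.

Conservation of mass: C = (134000·2.200 + 28000·53.00) / 162000 = 1779000/162000 = 10.98 mg/L.
6.1%/h lost → k = −ln(1 − 0.061) = 0.06294 h⁻¹.
Set 10.98·exp(−k·t) = 3.4 → t = ln(10.98/3.4)/k = 67050 s = 18.63 h.
Distance = v·t = 1.0·67050 = 67050 m = 67.05 km.

67.1 km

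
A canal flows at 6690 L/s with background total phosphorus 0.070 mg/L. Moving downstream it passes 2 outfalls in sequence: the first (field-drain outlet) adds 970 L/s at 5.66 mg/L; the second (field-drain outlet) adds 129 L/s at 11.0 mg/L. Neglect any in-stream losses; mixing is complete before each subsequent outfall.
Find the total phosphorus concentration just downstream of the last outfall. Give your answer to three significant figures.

After outfall 1: Q = 6690 + 970.0 = 7660 L/s; C = (6690·0.07000 + 970.0·5.660)/7660 = 0.7779 mg/L.
After outfall 2: Q = 7660 + 129.0 = 7789 L/s; C = (7660·0.7779 + 129.0·11.00)/7789 = 0.9472 mg/L.

0.947 mg/L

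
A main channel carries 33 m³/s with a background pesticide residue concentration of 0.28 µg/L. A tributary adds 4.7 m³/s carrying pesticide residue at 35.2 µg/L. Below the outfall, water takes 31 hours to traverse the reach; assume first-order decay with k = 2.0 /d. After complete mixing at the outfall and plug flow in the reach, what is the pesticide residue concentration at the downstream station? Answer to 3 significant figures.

Flow-weighted average: C = (33.00·0.2800 + 4.700·35.20) / 37.70 = 174.7/37.70 = 4.633 µg/L.
Decay over the reach: 4.633·exp(−kt) = 4.633·0.07552 = 0.3499 µg/L.

0.350 µg/L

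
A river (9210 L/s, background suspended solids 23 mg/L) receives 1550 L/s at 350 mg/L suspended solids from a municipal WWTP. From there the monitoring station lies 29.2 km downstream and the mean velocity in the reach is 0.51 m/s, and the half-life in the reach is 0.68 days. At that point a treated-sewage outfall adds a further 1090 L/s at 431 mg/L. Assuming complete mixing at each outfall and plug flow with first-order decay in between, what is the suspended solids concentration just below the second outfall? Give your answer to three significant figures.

72.0 mg/L

Mass balance: C = (9210·23.00 + 1550·350.0) / 10760 = 754300/10760 = 70.11 mg/L; combined flow 10760 L/s.
Travel time t = 29.2·1000 / 0.51 = 57250 s = 15.90 h.
Half-life 0.68 d → k = ln 2 / 0.68 = 1.019 d⁻¹.
First-order decay: C = 70.11·exp(−k·t) = 70.11·0.5089 = 35.68 mg/L.
Second outfall: C = (10760·35.68 + 1090·431.0)/11850 = 72.04 mg/L.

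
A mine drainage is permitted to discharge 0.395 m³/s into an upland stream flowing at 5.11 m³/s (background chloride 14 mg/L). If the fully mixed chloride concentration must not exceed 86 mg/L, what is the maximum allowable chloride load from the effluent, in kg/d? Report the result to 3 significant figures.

Mass balance at the limit: 5.110·14.00 + 0.3950·Cₑ = 5.505·86 → Cₑ = 1017 mg/L.
Load = 0.3950 m³/s × 1017 g/m³ × 86 400 s/d = 34720 kg/d.

34700 kg/d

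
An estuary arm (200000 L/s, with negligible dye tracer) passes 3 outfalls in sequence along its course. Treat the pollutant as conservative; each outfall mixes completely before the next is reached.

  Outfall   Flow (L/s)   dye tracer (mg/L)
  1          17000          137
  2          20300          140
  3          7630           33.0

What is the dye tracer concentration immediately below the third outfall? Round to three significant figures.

Below outfall 1: Q → 217000 L/s, C = (200000·0 + 17000·137.0)/217000 = 10.73 mg/L.
Below outfall 2: Q → 237300 L/s, C = (217000·10.73 + 20300·140.0)/237300 = 21.79 mg/L.
Below outfall 3: Q → 244900 L/s, C = (237300·21.79 + 7630·33.00)/244900 = 22.14 mg/L.

22.1 mg/L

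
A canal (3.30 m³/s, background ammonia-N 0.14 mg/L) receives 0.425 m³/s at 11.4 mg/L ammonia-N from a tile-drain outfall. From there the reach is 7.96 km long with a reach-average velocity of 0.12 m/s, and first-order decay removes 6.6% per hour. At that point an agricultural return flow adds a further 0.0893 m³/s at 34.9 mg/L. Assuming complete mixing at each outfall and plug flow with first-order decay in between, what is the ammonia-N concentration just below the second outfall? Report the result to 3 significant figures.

1.21 mg/L

Conservation of mass: C = (3.300·0.1400 + 0.4250·11.40) / 3.725 = 5.307/3.725 = 1.425 mg/L; combined flow 3.725 m³/s.
Travel time t = 7.96·1000 / 0.12 = 66330 s = 18.43 h.
6.6%/h lost → k = −ln(1 − 0.066) = 0.06828 h⁻¹.
First-order decay: C = 1.425·exp(−k·t) = 1.425·0.2842 = 0.4049 mg/L.
Second outfall: C = (3.725·0.4049 + 0.08930·34.90)/3.814 = 1.212 mg/L.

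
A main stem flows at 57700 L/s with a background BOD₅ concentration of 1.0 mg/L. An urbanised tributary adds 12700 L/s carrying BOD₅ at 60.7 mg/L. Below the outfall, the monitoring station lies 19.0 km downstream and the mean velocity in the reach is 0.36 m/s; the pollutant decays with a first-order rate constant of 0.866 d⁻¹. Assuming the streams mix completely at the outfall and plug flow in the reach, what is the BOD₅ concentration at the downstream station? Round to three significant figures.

6.93 mg/L

After mixing, C = (57700·1.000 + 12700·60.70) / 70400 = 828600/70400 = 11.77 mg/L.
Travel time t = 19.0·1000 / 0.36 = 52780 s = 14.66 h.
Decay over the reach: 11.77·exp(−kt) = 11.77·0.5892 = 6.935 mg/L.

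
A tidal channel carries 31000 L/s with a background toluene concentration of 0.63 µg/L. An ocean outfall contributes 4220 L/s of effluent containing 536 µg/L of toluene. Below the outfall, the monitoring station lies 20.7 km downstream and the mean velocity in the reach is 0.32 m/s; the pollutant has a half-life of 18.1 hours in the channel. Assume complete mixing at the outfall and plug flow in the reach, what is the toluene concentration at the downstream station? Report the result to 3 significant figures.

32.6 µg/L

Mass balance: C = (31000·0.6300 + 4220·536.0) / 35220 = 2281000/35220 = 64.78 µg/L.
Travel time t = 20.7·1000 / 0.32 = 64690 s = 17.97 h.
Half-life 18.1 h → k = ln 2 / 18.1 = 0.03830 h⁻¹ = 0.9191 d⁻¹.
First-order decay: C = 64.78·exp(−k·t) = 64.78·0.5025 = 32.55 µg/L.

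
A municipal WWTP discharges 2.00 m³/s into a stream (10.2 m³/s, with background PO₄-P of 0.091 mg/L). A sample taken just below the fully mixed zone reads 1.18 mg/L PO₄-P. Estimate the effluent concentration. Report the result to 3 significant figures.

6.73 mg/L

Mass balance: 10.20·0.09100 + 2.000·Cₑ = 12.20·1.180
→ Cₑ = (12.20·1.180 − 10.20·0.09100) / 2.000 = 6.734 mg/L.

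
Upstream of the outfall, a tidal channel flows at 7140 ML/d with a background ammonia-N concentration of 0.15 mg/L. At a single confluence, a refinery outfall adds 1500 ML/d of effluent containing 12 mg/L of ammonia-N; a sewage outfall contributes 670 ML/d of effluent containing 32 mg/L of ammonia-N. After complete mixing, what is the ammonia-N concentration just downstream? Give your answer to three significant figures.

4.35 mg/L

Mixed concentration C = ΣQC/ΣQ = (7140·0.1500 + 1500·12.00 + 670.0·32.00) / 9310 = 40510/9310 = 4.351 mg/L.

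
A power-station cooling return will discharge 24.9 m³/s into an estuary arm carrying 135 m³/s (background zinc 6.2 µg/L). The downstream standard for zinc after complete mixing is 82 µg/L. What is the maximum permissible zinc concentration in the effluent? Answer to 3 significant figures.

At the limit, (Qr·Cr + Qe·Cₑ)/(Qr + Qe) = 82:
Cₑ = (159.9·82 − 135.0·6.200) / 24.90 = 493.0 µg/L.

493 µg/L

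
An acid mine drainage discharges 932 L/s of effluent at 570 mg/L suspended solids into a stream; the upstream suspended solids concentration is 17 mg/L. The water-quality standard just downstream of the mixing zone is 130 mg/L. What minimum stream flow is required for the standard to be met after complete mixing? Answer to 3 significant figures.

3630 L/s

Set C_mix = 130: (Q·17.00 + 932.0·570.0) / (Q + 932.0) = 130
→ Q = 932.0·(570.0 − 130)/(130 − 17.00) = 3629 L/s.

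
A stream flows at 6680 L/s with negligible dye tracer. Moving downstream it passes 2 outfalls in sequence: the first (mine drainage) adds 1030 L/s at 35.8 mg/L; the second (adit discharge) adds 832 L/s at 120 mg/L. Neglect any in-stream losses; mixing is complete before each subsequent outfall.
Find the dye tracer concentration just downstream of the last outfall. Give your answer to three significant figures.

16.0 mg/L

After outfall 1: Q = 6680 + 1030 = 7710 L/s; C = (6680·0 + 1030·35.80)/7710 = 4.783 mg/L.
After outfall 2: Q = 7710 + 832.0 = 8542 L/s; C = (7710·4.783 + 832.0·120.0)/8542 = 16.00 mg/L.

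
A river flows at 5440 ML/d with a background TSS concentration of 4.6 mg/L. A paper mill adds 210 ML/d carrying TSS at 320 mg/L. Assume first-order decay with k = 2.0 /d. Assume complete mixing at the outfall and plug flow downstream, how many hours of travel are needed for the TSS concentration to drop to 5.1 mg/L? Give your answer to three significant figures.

Conservation of mass: C = (5440·4.600 + 210.0·320.0) / 5650 = 92220/5650 = 16.32 mg/L.
16.32·exp(−k·t) = 5.1 → t = ln(16.32/5.1)/k = 50260 s = 13.96 h.

14.0 h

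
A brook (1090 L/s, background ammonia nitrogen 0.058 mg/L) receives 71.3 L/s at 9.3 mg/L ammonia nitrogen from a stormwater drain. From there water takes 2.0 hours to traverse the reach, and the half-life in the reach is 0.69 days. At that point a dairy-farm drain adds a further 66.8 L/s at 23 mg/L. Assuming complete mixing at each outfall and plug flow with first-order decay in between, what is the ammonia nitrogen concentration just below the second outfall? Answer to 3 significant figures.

1.79 mg/L

Conservation of mass: C = (1090·0.05800 + 71.30·9.300) / 1161 = 726.3/1161 = 0.6254 mg/L; combined flow 1161 L/s.
Half-life 0.69 d → k = ln 2 / 0.69 = 1.005 d⁻¹.
Decay over the reach: 0.6254·exp(−kt) = 0.6254·0.9197 = 0.5752 mg/L.
Second outfall: C = (1161·0.5752 + 66.80·23.00)/1228 = 1.795 mg/L.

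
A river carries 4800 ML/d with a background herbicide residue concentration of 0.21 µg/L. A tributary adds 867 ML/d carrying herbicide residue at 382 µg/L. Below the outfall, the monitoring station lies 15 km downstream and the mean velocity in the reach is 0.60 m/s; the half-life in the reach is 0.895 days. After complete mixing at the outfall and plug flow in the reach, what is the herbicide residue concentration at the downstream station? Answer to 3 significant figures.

Mass balance: C = (4800·0.2100 + 867.0·382.0) / 5667 = 332200/5667 = 58.62 µg/L.
Travel time t = 15·1000 / 0.60 = 25000 s = 6.944 h.
Half-life 0.895 d → k = ln 2 / 0.895 = 0.7745 d⁻¹.
Decay over the reach: 58.62·exp(−kt) = 58.62·0.7992 = 46.85 µg/L.

46.9 µg/L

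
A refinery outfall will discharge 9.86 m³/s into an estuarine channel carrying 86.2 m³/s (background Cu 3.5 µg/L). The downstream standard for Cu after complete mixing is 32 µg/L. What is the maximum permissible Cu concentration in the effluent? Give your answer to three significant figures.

At the limit, (Qr·Cr + Qe·Cₑ)/(Qr + Qe) = 32:
Cₑ = (96.06·32 − 86.20·3.500) / 9.860 = 281.2 µg/L.

281 µg/L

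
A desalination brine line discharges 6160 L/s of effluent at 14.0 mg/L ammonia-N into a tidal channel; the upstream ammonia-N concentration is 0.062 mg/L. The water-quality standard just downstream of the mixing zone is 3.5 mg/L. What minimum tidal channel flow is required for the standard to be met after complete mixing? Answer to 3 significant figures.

Set C_mix = 3.5: (Q·0.06200 + 6160·14.00) / (Q + 6160) = 3.5
→ Q = 6160·(14.00 − 3.5)/(3.5 − 0.06200) = 18810 L/s.

18800 L/s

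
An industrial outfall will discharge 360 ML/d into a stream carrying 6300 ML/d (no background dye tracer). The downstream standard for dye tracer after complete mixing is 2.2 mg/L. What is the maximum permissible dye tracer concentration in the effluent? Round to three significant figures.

40.7 mg/L

At the limit, (Qr·Cr + Qe·Cₑ)/(Qr + Qe) = 2.2:
Cₑ = (6660·2.2 − 6300·0) / 360.0 = 40.70 mg/L.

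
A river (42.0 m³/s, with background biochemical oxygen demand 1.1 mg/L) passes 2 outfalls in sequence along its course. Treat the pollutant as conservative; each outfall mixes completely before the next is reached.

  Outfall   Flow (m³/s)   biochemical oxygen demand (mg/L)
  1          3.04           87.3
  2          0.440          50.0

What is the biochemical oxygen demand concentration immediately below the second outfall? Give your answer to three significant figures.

7.33 mg/L

Below outfall 1: Q → 45.04 m³/s, C = (42.00·1.100 + 3.040·87.30)/45.04 = 6.918 mg/L.
Below outfall 2: Q → 45.48 m³/s, C = (45.04·6.918 + 0.4400·50.00)/45.48 = 7.335 mg/L.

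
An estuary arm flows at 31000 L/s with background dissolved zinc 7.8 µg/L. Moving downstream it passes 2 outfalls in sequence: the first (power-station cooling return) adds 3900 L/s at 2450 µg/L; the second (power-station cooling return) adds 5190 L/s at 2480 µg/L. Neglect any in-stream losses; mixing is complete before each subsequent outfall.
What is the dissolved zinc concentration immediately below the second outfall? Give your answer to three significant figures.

565 µg/L

Outfall 1: combined Q = 34900 L/s; C = (31000·7.800 + 3900·2450)/34900 = 280.7 µg/L.
Outfall 2: combined Q = 40090 L/s; C = (34900·280.7 + 5190·2480)/40090 = 565.4 µg/L.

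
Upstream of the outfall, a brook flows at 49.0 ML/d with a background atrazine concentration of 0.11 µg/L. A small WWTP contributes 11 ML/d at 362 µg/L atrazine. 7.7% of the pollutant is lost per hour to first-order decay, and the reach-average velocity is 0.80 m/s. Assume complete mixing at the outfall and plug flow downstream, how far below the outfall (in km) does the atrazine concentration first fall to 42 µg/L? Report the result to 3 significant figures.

16.5 km

Mixed concentration C = ΣQC/ΣQ = (49.00·0.1100 + 11.00·362.0) / 60.00 = 3987/60.00 = 66.46 µg/L.
7.7%/h lost → k = −ln(1 − 0.077) = 0.08013 h⁻¹.
Set 66.46·exp(−k·t) = 42 → t = ln(66.46/42)/k = 20620 s = 5.727 h.
Distance = v·t = 0.80·20620 = 16490 m = 16.49 km.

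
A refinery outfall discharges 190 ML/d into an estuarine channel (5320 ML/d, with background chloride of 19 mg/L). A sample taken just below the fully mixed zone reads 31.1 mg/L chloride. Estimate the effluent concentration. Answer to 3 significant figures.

Mass balance: 5320·19.00 + 190.0·Cₑ = 5510·31.10
→ Cₑ = (5510·31.10 − 5320·19.00) / 190.0 = 369.9 mg/L.

370 mg/L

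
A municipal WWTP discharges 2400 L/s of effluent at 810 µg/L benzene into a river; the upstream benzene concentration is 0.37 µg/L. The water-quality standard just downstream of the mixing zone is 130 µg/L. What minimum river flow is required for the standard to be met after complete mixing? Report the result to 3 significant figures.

Set C_mix = 130: (Q·0.3700 + 2400·810.0) / (Q + 2400) = 130
→ Q = 2400·(810.0 − 130)/(130 − 0.3700) = 12590 L/s.

12600 L/s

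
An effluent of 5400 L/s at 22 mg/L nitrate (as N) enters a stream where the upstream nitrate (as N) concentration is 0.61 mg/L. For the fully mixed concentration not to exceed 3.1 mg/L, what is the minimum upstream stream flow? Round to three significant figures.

41000 L/s

Set C_mix = 3.1: (Q·0.6100 + 5400·22.00) / (Q + 5400) = 3.1
→ Q = 5400·(22.00 − 3.1)/(3.1 − 0.6100) = 40990 L/s.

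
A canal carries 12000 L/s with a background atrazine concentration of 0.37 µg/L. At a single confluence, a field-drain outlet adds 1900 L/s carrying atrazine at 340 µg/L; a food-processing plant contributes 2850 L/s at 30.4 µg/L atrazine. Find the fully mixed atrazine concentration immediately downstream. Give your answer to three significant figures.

44.0 µg/L

After mixing, C = (12000·0.3700 + 1900·340.0 + 2850·30.40) / 16750 = 737100/16750 = 44.00 µg/L.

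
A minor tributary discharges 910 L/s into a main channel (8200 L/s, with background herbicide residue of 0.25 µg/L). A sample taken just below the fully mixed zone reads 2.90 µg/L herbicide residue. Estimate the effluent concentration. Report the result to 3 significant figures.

26.8 µg/L

Mass balance: 8200·0.2500 + 910.0·Cₑ = 9110·2.900
→ Cₑ = (9110·2.900 − 8200·0.2500) / 910.0 = 26.78 µg/L.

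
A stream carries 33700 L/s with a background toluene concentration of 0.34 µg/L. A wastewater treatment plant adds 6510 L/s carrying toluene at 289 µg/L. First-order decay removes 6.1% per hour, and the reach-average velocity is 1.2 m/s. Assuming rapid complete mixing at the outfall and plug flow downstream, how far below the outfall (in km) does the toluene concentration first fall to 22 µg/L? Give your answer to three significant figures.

Mixed concentration C = ΣQC/ΣQ = (33700·0.3400 + 6510·289.0) / 40210 = 1893000/40210 = 47.07 µg/L.
6.1%/h lost → k = −ln(1 − 0.061) = 0.06294 h⁻¹.
Set 47.07·exp(−k·t) = 22 → t = ln(47.07/22)/k = 43510 s = 12.09 h.
Distance = v·t = 1.2·43510 = 52210 m = 52.21 km.

52.2 km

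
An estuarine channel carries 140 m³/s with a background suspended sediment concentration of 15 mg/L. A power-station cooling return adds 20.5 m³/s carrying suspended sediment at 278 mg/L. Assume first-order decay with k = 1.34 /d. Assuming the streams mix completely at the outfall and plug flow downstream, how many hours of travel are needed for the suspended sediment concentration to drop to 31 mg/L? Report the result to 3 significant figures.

Conservation of mass: C = (140.0·15.00 + 20.50·278.0) / 160.5 = 7799/160.5 = 48.59 mg/L.
48.59·exp(−k·t) = 31 → t = ln(48.59/31)/k = 28980 s = 8.050 h.

8.05 h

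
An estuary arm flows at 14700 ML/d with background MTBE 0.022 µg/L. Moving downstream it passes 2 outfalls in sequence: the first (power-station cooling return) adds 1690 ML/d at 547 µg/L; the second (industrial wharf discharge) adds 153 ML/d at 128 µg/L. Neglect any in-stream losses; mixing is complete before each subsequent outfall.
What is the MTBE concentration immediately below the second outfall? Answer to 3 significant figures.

57.1 µg/L

Outfall 1: combined Q = 16390 ML/d; C = (14700·0.02200 + 1690·547.0)/16390 = 56.42 µg/L.
Outfall 2: combined Q = 16540 ML/d; C = (16390·56.42 + 153.0·128.0)/16540 = 57.08 µg/L.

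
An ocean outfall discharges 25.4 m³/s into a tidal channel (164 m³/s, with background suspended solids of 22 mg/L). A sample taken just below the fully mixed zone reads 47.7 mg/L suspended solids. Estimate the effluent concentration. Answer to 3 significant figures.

Mass balance: 164.0·22.00 + 25.40·Cₑ = 189.4·47.70
→ Cₑ = (189.4·47.70 − 164.0·22.00) / 25.40 = 213.6 mg/L.

214 mg/L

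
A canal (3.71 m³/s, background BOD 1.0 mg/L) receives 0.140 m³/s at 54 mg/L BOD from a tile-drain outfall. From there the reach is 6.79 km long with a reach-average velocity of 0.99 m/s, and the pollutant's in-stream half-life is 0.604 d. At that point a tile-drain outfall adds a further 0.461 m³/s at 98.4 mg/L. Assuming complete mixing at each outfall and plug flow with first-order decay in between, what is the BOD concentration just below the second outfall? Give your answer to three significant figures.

Conservation of mass: C = (3.710·1.000 + 0.1400·54.00) / 3.850 = 11.27/3.850 = 2.927 mg/L; combined flow 3.850 m³/s.
Travel time t = 6.79·1000 / 0.99 = 6859 s = 1.905 h.
Half-life 0.604 d → k = ln 2 / 0.604 = 1.148 d⁻¹.
First-order decay: C = 2.927·exp(−k·t) = 2.927·0.9129 = 2.672 mg/L.
At the second outfall, C = (3.850·2.672 + 0.4610·98.40) / (3.850 + 0.4610) = 12.91 mg/L.

12.9 mg/L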